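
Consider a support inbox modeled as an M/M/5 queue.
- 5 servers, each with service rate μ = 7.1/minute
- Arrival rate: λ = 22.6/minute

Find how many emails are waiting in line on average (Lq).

Traffic intensity: ρ = λ/(cμ) = 22.6/(5×7.1) = 0.6366
Since ρ = 0.6366 < 1, system is stable.
Offered load a = λ/μ = cρ = 22.6/7.1 = 3.1831
P₀ = [ Σₙ₌₀^4 aⁿ/n! + a^5/(5!(1-ρ)) ]⁻¹
Σ = a^0/0! + a^1/1! + a^2/2! + a^3/3! + a^4/4! = 1.00000 + 3.18310 + 5.06606 + 5.37525 + 4.27749 = 18.9019
a^5/(5!(1-ρ)) = 326.7762/(120 × 0.36338) = 7.4939
P₀ = 1/(18.9019 + 7.4939) = 0.03788
Lq = P₀·a^5·ρ / (5!(1-ρ)²) = 0.037885 × 326.7762 × 0.63662 / (120 × 0.13205) = 0.4974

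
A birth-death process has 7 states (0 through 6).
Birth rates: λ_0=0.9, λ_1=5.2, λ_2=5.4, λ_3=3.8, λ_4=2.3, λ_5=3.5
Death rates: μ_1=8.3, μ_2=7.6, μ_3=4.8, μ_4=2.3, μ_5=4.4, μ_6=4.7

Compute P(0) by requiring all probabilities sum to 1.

Ratios P(n)/P(0) = (λ₀···λₙ₋₁)/(μ₁···μₙ):
P(1)/P(0) = (0.9)/(8.3) = 0.108434
P(2)/P(0) = (0.9×5.2)/(8.3×7.6) = 0.0741915
P(3)/P(0) = (0.9×5.2×5.4)/(8.3×7.6×4.8) = 0.0834654
P(4)/P(0) = (0.9×5.2×5.4×3.8)/(8.3×7.6×4.8×2.3) = 0.137899
P(5)/P(0) = (0.9×5.2×5.4×3.8×2.3)/(8.3×7.6×4.8×2.3×4.4) = 0.0720838
P(6)/P(0) = (0.9×5.2×5.4×3.8×2.3×3.5)/(8.3×7.6×4.8×2.3×4.4×4.7) = 0.0536794

Normalization: ∑ P(n) = 1
P(0) × (1.00000 + 0.108434 + 0.0741915 + 0.0834654 + 0.137899 + 0.0720838 + 0.0536794) = 1
P(0) × 1.5298 = 1
P(0) = 1/1.5298 = 0.6537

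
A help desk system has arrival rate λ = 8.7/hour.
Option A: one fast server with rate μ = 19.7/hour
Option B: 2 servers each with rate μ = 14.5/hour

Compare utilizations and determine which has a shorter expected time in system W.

Option A: single server μ = 19.7 (M/M/1)
  ρ_A = 8.7/19.7 = 0.4416
  W_A = 1/(μ-λ) = 1/(19.7-8.7) = 1/11.00 = 0.09091

Option B: 2 servers μ = 14.5 (M/M/2)
  ρ_B = λ/(cμ) = 8.7/(2×14.5) = 0.3000
  Offered load a = λ/μ = cρ = 8.7/14.5 = 0.6000
  P₀ = [ Σₙ₌₀^1 aⁿ/n! + a^2/(2!(1-ρ)) ]⁻¹
  Σ = a^0/0! + a^1/1! = 1.0000 + 0.6000 = 1.6000
  a^2/(2!(1-ρ)) = 0.3600/(2 × 0.7000) = 0.2571
  P₀ = 1/(1.6000 + 0.2571) = 0.5385
  Lq = P₀·a^2·ρ / (2!(1-ρ)²) = 0.5385 × 0.3600 × 0.3000 / (2 × 0.4900) = 0.05934
  Wq_B = Lq/λ = 0.05934/8.7 = 0.006821
  W_B = Wq_B + 1/μ = 0.006821 + 0.06897 = 0.07579

Since W_B = 0.07579 < W_A = 0.09091, Option B (multiple servers) has the shorter time in system.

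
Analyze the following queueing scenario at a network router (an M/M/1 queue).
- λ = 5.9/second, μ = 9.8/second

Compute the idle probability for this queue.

ρ = λ/μ = 5.9/9.8 = 0.6020
P(0) = 1 - ρ = 1 - 0.6020 = 0.3980
The server is idle 39.80% of the time.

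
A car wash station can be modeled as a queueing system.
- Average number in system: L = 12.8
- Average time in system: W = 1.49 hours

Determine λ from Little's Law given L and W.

Little's Law: L = λW, so λ = L/W
λ = 12.8/1.49 = 8.5906 cars/hour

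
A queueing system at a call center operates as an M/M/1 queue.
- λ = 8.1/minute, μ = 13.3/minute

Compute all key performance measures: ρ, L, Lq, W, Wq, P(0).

Step 1: ρ = λ/μ = 8.1/13.3 = 0.6090
Step 2: L = λ/(μ-λ) = 8.1/5.20 = 1.5577
Step 3: Lq = λ²/(μ(μ-λ)) = 65.61/(13.3×5.20) = 0.9487
Step 4: W = 1/(μ-λ) = 1/5.20 = 0.19231
Step 5: Wq = λ/(μ(μ-λ)) = 8.1/(13.3×5.20) = 0.1171
Step 6: P(0) = 1-ρ = 0.3910
Verify: L = λW = 8.1×0.19231 = 1.5577 ✔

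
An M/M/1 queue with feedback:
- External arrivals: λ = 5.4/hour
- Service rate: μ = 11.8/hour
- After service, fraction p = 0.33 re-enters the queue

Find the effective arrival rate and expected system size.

Effective arrival rate: λ_eff = λ/(1-p) = 5.4/(1-0.33) = 5.4/0.67 = 8.059701
ρ = λ_eff/μ = 8.059701/11.8 = 0.683026
L = ρ/(1-ρ) = 0.683026/(1-0.683026) = 2.1548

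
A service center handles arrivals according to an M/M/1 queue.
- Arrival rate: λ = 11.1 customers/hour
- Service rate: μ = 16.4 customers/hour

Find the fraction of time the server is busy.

Server utilization: ρ = λ/μ
ρ = 11.1/16.4 = 0.6768
The server is busy 67.68% of the time.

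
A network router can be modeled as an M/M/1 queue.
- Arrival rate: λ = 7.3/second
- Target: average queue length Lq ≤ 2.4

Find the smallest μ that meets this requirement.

For M/M/1: Lq = λ²/(μ(μ-λ))
Need Lq ≤ 2.4, i.e. μ(μ-λ) ≥ λ²/2.4
μ² - 7.3μ - 53.29/2.4 ≥ 0  →  μ² - 7.3μ - 22.20417 ≥ 0
Quadratic formula (positive root): μ = [λ + √(λ² + 4×22.20417)]/2
Discriminant: 53.29 + 4×22.20417 = 142.1067, √142.1067 = 11.92085
μ ≥ (7.3 + 11.92085)/2 = 9.6104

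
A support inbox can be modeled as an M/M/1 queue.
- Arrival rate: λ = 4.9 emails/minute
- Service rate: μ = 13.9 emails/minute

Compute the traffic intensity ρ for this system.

Server utilization: ρ = λ/μ
ρ = 4.9/13.9 = 0.3525
The server is busy 35.25% of the time.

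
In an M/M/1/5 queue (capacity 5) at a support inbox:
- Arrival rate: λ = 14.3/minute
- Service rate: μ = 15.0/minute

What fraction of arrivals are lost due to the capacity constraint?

ρ = λ/μ = 14.3/15.0 = 0.95333
P₀ = (1-ρ)/(1-ρ^(K+1)) = (1-0.95333)/(1-0.95333^6) = 0.04667/0.2493 = 0.1872
P_K = P₀×ρ^K = 0.1872 × 0.95333^5 = 0.1872 × 0.7874 = 0.1474
Blocking probability = 14.74%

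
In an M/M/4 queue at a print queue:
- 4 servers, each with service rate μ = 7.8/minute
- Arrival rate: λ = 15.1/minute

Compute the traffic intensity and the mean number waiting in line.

Traffic intensity: ρ = λ/(cμ) = 15.1/(4×7.8) = 0.4840
Since ρ = 0.4840 < 1, system is stable.
Offered load a = λ/μ = cρ = 15.1/7.8 = 1.9359
P₀ = [ Σₙ₌₀^3 aⁿ/n! + a^4/(4!(1-ρ)) ]⁻¹
Σ = a^0/0! + a^1/1! + a^2/2! + a^3/3! = 1.0000 + 1.9359 + 1.8738 + 1.2092 = 6.0189
a^4/(4!(1-ρ)) = 14.0452/(24 × 0.5160) = 1.1341
P₀ = 1/(6.0189 + 1.1341) = 0.1398
Lq = P₀·a^4·ρ / (4!(1-ρ)²) = 0.1398 × 14.0452 × 0.4840 / (24 × 0.2663) = 0.1487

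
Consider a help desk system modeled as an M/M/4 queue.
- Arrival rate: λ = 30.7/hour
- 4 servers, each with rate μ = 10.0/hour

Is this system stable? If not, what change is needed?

Stability requires ρ = λ/(cμ) < 1
ρ = 30.7/(4 × 10.0) = 30.7/40.00 = 0.7675
Since 0.7675 < 1, the system is STABLE.
The servers are busy 76.75% of the time.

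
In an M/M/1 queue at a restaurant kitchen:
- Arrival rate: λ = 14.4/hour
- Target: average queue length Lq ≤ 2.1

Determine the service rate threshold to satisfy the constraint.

For M/M/1: Lq = λ²/(μ(μ-λ))
Need Lq ≤ 2.1, i.e. μ(μ-λ) ≥ λ²/2.1
μ² - 14.4μ - 207.36/2.1 ≥ 0  →  μ² - 14.4μ - 98.74286 ≥ 0
Quadratic formula (positive root): μ = [λ + √(λ² + 4×98.74286)]/2
Discriminant: 207.36 + 4×98.74286 = 602.3314, √602.3314 = 24.5424
μ ≥ (14.4 + 24.5424)/2 = 19.4712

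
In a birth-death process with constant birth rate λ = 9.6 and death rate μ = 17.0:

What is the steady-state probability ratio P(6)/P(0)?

For constant rates: P(n)/P(0) = (λ/μ)^n
P(6)/P(0) = (9.6/17.0)^6 = 0.5647^6 = 0.03243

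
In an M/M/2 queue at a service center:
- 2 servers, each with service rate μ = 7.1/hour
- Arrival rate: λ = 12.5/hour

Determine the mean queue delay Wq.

Traffic intensity: ρ = λ/(cμ) = 12.5/(2×7.1) = 0.8803
Since ρ = 0.8803 < 1, system is stable.
Offered load a = λ/μ = cρ = 12.5/7.1 = 1.7606
P₀ = [ Σₙ₌₀^1 aⁿ/n! + a^2/(2!(1-ρ)) ]⁻¹
Σ = a^0/0! + a^1/1! = 1.0000 + 1.7606 = 2.7606
a^2/(2!(1-ρ)) = 3.09958/(2 × 0.119718) = 12.9453
P₀ = 1/(2.7606 + 12.9453) = 0.06367
Lq = P₀·a^2·ρ / (2!(1-ρ)²) = 0.0636704 × 3.09958 × 0.880282 / (2 × 0.0143325) = 6.0605
Wq = Lq/λ = 6.0605/12.5 = 0.4848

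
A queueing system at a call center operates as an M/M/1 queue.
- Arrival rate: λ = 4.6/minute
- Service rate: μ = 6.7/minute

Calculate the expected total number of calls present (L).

ρ = λ/μ = 4.6/6.7 = 0.6866
For M/M/1: L = λ/(μ-λ)
L = 4.6/(6.7-4.6) = 4.6/2.10
L = 2.1905 calls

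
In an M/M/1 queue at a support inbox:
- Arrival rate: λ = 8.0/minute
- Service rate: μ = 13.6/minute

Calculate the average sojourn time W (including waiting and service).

First, compute utilization: ρ = λ/μ = 8.0/13.6 = 0.5882
For M/M/1: W = 1/(μ-λ)
W = 1/(13.6-8.0) = 1/5.60
W = 0.1786 minutes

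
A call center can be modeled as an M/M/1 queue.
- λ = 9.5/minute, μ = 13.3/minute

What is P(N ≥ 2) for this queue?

ρ = λ/μ = 9.5/13.3 = 0.7143
P(N ≥ n) = ρⁿ
P(N ≥ 2) = 0.7143^2
P(N ≥ 2) = 0.5102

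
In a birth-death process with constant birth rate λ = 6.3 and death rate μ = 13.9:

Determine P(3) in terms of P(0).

For constant rates: P(n)/P(0) = (λ/μ)^n
P(3)/P(0) = (6.3/13.9)^3 = 0.45324^3 = 0.09311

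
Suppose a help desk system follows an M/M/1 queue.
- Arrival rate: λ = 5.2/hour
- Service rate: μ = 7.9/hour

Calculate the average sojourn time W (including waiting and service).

First, compute utilization: ρ = λ/μ = 5.2/7.9 = 0.6582
For M/M/1: W = 1/(μ-λ)
W = 1/(7.9-5.2) = 1/2.70
W = 0.3704 hours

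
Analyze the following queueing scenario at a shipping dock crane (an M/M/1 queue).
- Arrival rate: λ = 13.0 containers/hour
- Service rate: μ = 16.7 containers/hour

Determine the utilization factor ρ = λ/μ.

Server utilization: ρ = λ/μ
ρ = 13.0/16.7 = 0.7784
The server is busy 77.84% of the time.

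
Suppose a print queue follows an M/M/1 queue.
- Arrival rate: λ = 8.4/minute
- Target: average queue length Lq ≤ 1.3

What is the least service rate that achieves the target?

For M/M/1: Lq = λ²/(μ(μ-λ))
Need Lq ≤ 1.3, i.e. μ(μ-λ) ≥ λ²/1.3
μ² - 8.4μ - 70.56/1.3 ≥ 0  →  μ² - 8.4μ - 54.27692 ≥ 0
Quadratic formula (positive root): μ = [λ + √(λ² + 4×54.27692)]/2
Discriminant: 70.56 + 4×54.27692 = 287.6677, √287.6677 = 16.9608
μ ≥ (8.4 + 16.9608)/2 = 12.6804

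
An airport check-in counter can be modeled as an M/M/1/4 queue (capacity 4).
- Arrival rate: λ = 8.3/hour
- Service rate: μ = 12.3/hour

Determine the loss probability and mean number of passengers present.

ρ = λ/μ = 8.3/12.3 = 0.6748
P₀ = (1-ρ)/(1-ρ^(K+1)) = (1-0.6748)/(1-0.6748^5) = 0.3252/0.8601 = 0.3781
P_K = P₀×ρ^K = 0.37810 × 0.6748^4 = 0.37810 × 0.20735 = 0.07840
Blocking probability P_4 = 0.07840 (7.84%)
L = ρ[1 - (K+1)ρ^K + Kρ^(K+1)] / [(1-ρ)(1-ρ^(K+1))]
L = 0.6748 × (1 - 5×0.20735 + 4×0.13992) / ((1 - 0.6748) × (1 - 0.13992)) = 1.2616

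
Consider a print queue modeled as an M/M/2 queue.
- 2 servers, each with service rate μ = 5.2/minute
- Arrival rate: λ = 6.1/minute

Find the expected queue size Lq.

Traffic intensity: ρ = λ/(cμ) = 6.1/(2×5.2) = 0.5865
Since ρ = 0.5865 < 1, system is stable.
Offered load a = λ/μ = cρ = 6.1/5.2 = 1.1731
P₀ = [ Σₙ₌₀^1 aⁿ/n! + a^2/(2!(1-ρ)) ]⁻¹
Σ = a^0/0! + a^1/1! = 1.0000 + 1.1731 = 2.1731
a^2/(2!(1-ρ)) = 1.3761/(2 × 0.41346) = 1.6641
P₀ = 1/(2.1731 + 1.6641) = 0.2606
Lq = P₀·a^2·ρ / (2!(1-ρ)²) = 0.26061 × 1.3761 × 0.58654 / (2 × 0.17095) = 0.6152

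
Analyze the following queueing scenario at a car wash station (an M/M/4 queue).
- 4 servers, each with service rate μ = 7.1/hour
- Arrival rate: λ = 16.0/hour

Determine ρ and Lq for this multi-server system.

Traffic intensity: ρ = λ/(cμ) = 16.0/(4×7.1) = 0.5634
Since ρ = 0.5634 < 1, system is stable.
Offered load a = λ/μ = cρ = 16.0/7.1 = 2.2535
P₀ = [ Σₙ₌₀^3 aⁿ/n! + a^4/(4!(1-ρ)) ]⁻¹
Σ = a^0/0! + a^1/1! + a^2/2! + a^3/3! = 1.0000 + 2.2535 + 2.5392 + 1.9074 = 7.7001
a^4/(4!(1-ρ)) = 25.7897/(24 × 0.43662) = 2.4611
P₀ = 1/(7.7001 + 2.4611) = 0.09841
Lq = P₀·a^4·ρ / (4!(1-ρ)²) = 0.098414 × 25.7897 × 0.56338 / (24 × 0.19064) = 0.3125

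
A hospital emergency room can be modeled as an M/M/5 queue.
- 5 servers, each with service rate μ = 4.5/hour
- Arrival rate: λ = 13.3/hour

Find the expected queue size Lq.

Traffic intensity: ρ = λ/(cμ) = 13.3/(5×4.5) = 0.5911
Since ρ = 0.5911 < 1, system is stable.
Offered load a = λ/μ = cρ = 13.3/4.5 = 2.9556
P₀ = [ Σₙ₌₀^4 aⁿ/n! + a^5/(5!(1-ρ)) ]⁻¹
Σ = a^0/0! + a^1/1! + a^2/2! + a^3/3! + a^4/4! = 1.0000 + 2.9556 + 4.3677 + 4.3029 + 3.1794 = 15.8056
a^5/(5!(1-ρ)) = 225.5255/(120 × 0.40889) = 4.5963
P₀ = 1/(15.8056 + 4.5963) = 0.04902
Lq = P₀·a^5·ρ / (5!(1-ρ)²) = 0.04902 × 225.5255 × 0.5911 / (120 × 0.1672) = 0.3257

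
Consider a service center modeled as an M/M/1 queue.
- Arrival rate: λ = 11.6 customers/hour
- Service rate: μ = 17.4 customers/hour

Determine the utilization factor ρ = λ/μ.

Server utilization: ρ = λ/μ
ρ = 11.6/17.4 = 0.6667
The server is busy 66.67% of the time.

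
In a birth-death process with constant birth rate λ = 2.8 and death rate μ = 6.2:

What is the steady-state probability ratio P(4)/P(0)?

For constant rates: P(n)/P(0) = (λ/μ)^n
P(4)/P(0) = (2.8/6.2)^4 = 0.45161^4 = 0.04160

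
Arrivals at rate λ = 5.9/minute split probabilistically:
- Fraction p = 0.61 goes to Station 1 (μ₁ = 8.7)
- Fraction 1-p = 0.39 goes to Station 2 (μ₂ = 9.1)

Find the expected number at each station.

Effective rates: λ₁ = 5.9×0.61 = 3.599, λ₂ = 5.9×0.39 = 2.301
Station 1: ρ₁ = 3.599/8.7 = 0.413678, L₁ = ρ₁/(1-ρ₁) = 0.413678/(1-0.413678) = 0.7055
Station 2: ρ₂ = 2.301/9.1 = 0.25286, L₂ = ρ₂/(1-ρ₂) = 0.25286/(1-0.25286) = 0.3384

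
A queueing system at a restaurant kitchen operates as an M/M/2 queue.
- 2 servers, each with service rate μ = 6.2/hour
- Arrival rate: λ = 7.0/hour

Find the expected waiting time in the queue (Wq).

Traffic intensity: ρ = λ/(cμ) = 7.0/(2×6.2) = 0.5645
Since ρ = 0.5645 < 1, system is stable.
Offered load a = λ/μ = cρ = 7.0/6.2 = 1.1290
P₀ = [ Σₙ₌₀^1 aⁿ/n! + a^2/(2!(1-ρ)) ]⁻¹
Σ = a^0/0! + a^1/1! = 1.0000 + 1.1290 = 2.1290
a^2/(2!(1-ρ)) = 1.2747/(2 × 0.43548) = 1.4636
P₀ = 1/(2.12903 + 1.46356) = 0.2784
Lq = P₀·a^2·ρ / (2!(1-ρ)²) = 0.27835 × 1.2747 × 0.56452 / (2 × 0.18965) = 0.5281
Wq = Lq/λ = 0.5281/7.0 = 0.07544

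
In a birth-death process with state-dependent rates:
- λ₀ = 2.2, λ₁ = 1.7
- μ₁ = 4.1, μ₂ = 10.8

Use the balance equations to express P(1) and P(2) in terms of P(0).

Balance equations:
State 0: λ₀P₀ = μ₁P₁ → P₁ = (λ₀/μ₁)P₀ = (2.2/4.1)P₀ = 0.5366P₀
State 1: P₂ = (λ₀λ₁)/(μ₁μ₂)P₀ = (2.2×1.7)/(4.1×10.8)P₀ = 0.08446P₀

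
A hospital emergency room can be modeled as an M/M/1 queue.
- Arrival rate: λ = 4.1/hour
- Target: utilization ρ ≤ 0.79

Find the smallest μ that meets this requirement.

ρ = λ/μ, so μ = λ/ρ
μ ≥ 4.1/0.79 = 5.1899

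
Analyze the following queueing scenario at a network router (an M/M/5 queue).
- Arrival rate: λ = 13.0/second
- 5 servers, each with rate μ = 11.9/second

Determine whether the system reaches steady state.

Stability requires ρ = λ/(cμ) < 1
ρ = 13.0/(5 × 11.9) = 13.0/59.50 = 0.2185
Since 0.2185 < 1, the system is STABLE.
The servers are busy 21.85% of the time.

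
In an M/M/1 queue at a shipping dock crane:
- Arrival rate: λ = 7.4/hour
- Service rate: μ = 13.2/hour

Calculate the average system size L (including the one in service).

ρ = λ/μ = 7.4/13.2 = 0.5606
For M/M/1: L = λ/(μ-λ)
L = 7.4/(13.2-7.4) = 7.4/5.80
L = 1.2759 containers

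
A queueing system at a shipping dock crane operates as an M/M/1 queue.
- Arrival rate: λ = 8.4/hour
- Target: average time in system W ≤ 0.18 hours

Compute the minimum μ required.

For M/M/1: W = 1/(μ-λ)
Need W ≤ 0.18, so 1/(μ-λ) ≤ 0.18
μ - λ ≥ 1/0.18 = 5.5556
μ ≥ 8.4 + 5.5556 = 13.9556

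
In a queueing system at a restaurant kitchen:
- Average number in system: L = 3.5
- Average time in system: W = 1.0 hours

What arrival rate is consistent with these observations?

Little's Law: L = λW, so λ = L/W
λ = 3.5/1.0 = 3.5000 orders/hour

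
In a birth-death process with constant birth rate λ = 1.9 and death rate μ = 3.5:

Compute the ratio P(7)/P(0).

For constant rates: P(n)/P(0) = (λ/μ)^n
P(7)/P(0) = (1.9/3.5)^7 = 0.54286^7 = 0.01389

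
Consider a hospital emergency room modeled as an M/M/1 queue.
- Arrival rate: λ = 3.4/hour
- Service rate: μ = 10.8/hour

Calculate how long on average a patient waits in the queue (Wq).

First, compute utilization: ρ = λ/μ = 3.4/10.8 = 0.3148
For M/M/1: Wq = λ/(μ(μ-λ))
Wq = 3.4/(10.8 × (10.8-3.4))
Wq = 3.4/(10.8 × 7.40)
Wq = 0.04254 hours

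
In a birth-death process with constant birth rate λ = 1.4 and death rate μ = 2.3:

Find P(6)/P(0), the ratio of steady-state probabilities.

For constant rates: P(n)/P(0) = (λ/μ)^n
P(6)/P(0) = (1.4/2.3)^6 = 0.608696^6 = 0.05086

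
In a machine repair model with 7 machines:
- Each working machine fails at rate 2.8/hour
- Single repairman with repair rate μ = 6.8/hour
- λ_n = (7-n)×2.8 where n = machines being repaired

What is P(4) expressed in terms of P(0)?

P(4)/P(0) = ∏_{i=0}^{4-1} λ_i/μ_{i+1}
= (7-0)×2.8/6.8 × (7-1)×2.8/6.8 × (7-2)×2.8/6.8 × (7-3)×2.8/6.8
= 24.1477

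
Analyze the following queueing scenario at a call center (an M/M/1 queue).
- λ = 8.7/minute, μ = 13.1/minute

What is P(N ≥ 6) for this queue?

ρ = λ/μ = 8.7/13.1 = 0.66412
P(N ≥ n) = ρⁿ
P(N ≥ 6) = 0.66412^6
P(N ≥ 6) = 0.08580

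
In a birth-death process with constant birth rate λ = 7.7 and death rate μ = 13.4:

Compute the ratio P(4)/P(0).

For constant rates: P(n)/P(0) = (λ/μ)^n
P(4)/P(0) = (7.7/13.4)^4 = 0.5746^4 = 0.1090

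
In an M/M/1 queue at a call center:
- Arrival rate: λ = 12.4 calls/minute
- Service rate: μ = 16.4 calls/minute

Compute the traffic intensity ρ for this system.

Server utilization: ρ = λ/μ
ρ = 12.4/16.4 = 0.7561
The server is busy 75.61% of the time.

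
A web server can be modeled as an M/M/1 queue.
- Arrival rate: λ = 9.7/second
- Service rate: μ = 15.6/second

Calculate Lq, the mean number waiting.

ρ = λ/μ = 9.7/15.6 = 0.6218
For M/M/1: Lq = λ²/(μ(μ-λ))
Lq = 94.09/(15.6 × 5.90)
Lq = 1.0223 requests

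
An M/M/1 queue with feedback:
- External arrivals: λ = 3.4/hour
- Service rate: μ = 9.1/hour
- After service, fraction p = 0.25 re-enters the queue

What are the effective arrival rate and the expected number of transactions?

Effective arrival rate: λ_eff = λ/(1-p) = 3.4/(1-0.25) = 3.4/0.75 = 4.53333
ρ = λ_eff/μ = 4.53333/9.1 = 0.49817
L = ρ/(1-ρ) = 0.49817/(1-0.49817) = 0.9927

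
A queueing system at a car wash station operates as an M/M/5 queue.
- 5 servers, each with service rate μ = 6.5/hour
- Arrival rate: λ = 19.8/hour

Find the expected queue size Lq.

Traffic intensity: ρ = λ/(cμ) = 19.8/(5×6.5) = 0.6092
Since ρ = 0.6092 < 1, system is stable.
Offered load a = λ/μ = cρ = 19.8/6.5 = 3.0462
P₀ = [ Σₙ₌₀^4 aⁿ/n! + a^5/(5!(1-ρ)) ]⁻¹
Σ = a^0/0! + a^1/1! + a^2/2! + a^3/3! + a^4/4! = 1.0000 + 3.0462 + 4.6395 + 4.7109 + 3.5875 = 16.9841
a^5/(5!(1-ρ)) = 262.2764/(120 × 0.39077) = 5.5932
P₀ = 1/(16.9841 + 5.5932) = 0.04429
Lq = P₀·a^5·ρ / (5!(1-ρ)²) = 0.04429 × 262.2764 × 0.6092 / (120 × 0.1527) = 0.3862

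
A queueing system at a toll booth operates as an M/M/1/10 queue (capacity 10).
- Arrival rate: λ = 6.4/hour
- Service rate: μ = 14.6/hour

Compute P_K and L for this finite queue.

ρ = λ/μ = 6.4/14.6 = 0.43836
P₀ = (1-ρ)/(1-ρ^(K+1)) = (1-0.43836)/(1-0.43836^11) = 0.5616/0.9999 = 0.5617
P_K = P₀×ρ^K = 0.5617 × 0.43836^10 = 0.5617 × 0.0002620 = 0.0001472
Blocking probability P_10 = 0.0001472 (0.01472%)
L = ρ[1 - (K+1)ρ^K + Kρ^(K+1)] / [(1-ρ)(1-ρ^(K+1))]
L = 0.43836 × (1 - 11×0.0002620 + 10×0.0001149) / ((1 - 0.43836) × (1 - 0.0001149)) = 0.7792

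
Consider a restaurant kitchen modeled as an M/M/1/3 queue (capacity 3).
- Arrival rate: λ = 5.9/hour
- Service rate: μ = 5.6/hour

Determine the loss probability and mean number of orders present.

ρ = λ/μ = 5.9/5.6 = 1.0536
P₀ = (1-ρ)/(1-ρ^(K+1)) = (1-1.0536)/(1-1.0536^4) = -0.053600/-0.23226 = 0.2308
P_K = P₀×ρ^K = 0.2308 × 1.0536^3 = 0.2308 × 1.1696 = 0.2699
Blocking probability P_3 = 0.2699 (26.99%)
L = ρ[1 - (K+1)ρ^K + Kρ^(K+1)] / [(1-ρ)(1-ρ^(K+1))]
L = 1.0536 × (1 - 4×1.169573 + 3×1.232262) / ((1 - 1.0536) × (1 - 1.232262)) = 1.5652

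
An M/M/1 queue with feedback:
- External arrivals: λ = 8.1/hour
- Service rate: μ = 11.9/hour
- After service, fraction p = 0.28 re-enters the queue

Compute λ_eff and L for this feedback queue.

Effective arrival rate: λ_eff = λ/(1-p) = 8.1/(1-0.28) = 8.1/0.72 = 11.2500
ρ = λ_eff/μ = 11.2500/11.9 = 0.9453782
L = ρ/(1-ρ) = 0.9453782/(1-0.9453782) = 17.3077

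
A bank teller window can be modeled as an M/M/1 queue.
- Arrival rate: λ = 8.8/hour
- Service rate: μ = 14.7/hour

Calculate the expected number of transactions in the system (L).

ρ = λ/μ = 8.8/14.7 = 0.5986
For M/M/1: L = λ/(μ-λ)
L = 8.8/(14.7-8.8) = 8.8/5.90
L = 1.4915 transactions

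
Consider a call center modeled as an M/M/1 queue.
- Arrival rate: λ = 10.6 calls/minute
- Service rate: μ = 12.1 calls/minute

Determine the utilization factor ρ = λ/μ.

Server utilization: ρ = λ/μ
ρ = 10.6/12.1 = 0.8760
The server is busy 87.60% of the time.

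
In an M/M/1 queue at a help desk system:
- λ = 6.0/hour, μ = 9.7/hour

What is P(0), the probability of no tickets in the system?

ρ = λ/μ = 6.0/9.7 = 0.6186
P(0) = 1 - ρ = 1 - 0.6186 = 0.3814
The server is idle 38.14% of the time.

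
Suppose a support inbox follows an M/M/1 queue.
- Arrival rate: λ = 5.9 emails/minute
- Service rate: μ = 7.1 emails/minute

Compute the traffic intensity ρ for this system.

Server utilization: ρ = λ/μ
ρ = 5.9/7.1 = 0.8310
The server is busy 83.10% of the time.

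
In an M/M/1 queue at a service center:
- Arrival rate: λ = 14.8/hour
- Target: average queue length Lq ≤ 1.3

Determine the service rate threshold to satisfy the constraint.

For M/M/1: Lq = λ²/(μ(μ-λ))
Need Lq ≤ 1.3, i.e. μ(μ-λ) ≥ λ²/1.3
μ² - 14.8μ - 219.04/1.3 ≥ 0  →  μ² - 14.8μ - 168.4923 ≥ 0
Quadratic formula (positive root): μ = [λ + √(λ² + 4×168.4923)]/2
Discriminant: 219.04 + 4×168.4923 = 893.0092, √893.0092 = 29.88326
μ ≥ (14.8 + 29.88326)/2 = 22.3416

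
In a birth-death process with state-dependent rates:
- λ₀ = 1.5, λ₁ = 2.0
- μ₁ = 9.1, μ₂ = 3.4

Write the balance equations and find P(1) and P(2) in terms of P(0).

Balance equations:
State 0: λ₀P₀ = μ₁P₁ → P₁ = (λ₀/μ₁)P₀ = (1.5/9.1)P₀ = 0.1648P₀
State 1: P₂ = (λ₀λ₁)/(μ₁μ₂)P₀ = (1.5×2.0)/(9.1×3.4)P₀ = 0.09696P₀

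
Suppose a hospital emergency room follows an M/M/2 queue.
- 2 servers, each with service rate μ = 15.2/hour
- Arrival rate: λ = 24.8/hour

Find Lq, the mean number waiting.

Traffic intensity: ρ = λ/(cμ) = 24.8/(2×15.2) = 0.8158
Since ρ = 0.8158 < 1, system is stable.
Offered load a = λ/μ = cρ = 24.8/15.2 = 1.6316
P₀ = [ Σₙ₌₀^1 aⁿ/n! + a^2/(2!(1-ρ)) ]⁻¹
Σ = a^0/0! + a^1/1! = 1.0000 + 1.6316 = 2.6316
a^2/(2!(1-ρ)) = 2.662050/(2 × 0.1842105) = 7.2256
P₀ = 1/(2.6316 + 7.2256) = 0.1014
Lq = P₀·a^2·ρ / (2!(1-ρ)²) = 0.101449 × 2.66205 × 0.815789 / (2 × 0.0339335) = 3.2463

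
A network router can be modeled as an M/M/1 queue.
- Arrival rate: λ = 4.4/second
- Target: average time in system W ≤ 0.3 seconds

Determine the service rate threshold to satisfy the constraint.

For M/M/1: W = 1/(μ-λ)
Need W ≤ 0.3, so 1/(μ-λ) ≤ 0.3
μ - λ ≥ 1/0.3 = 3.3333
μ ≥ 4.4 + 3.3333 = 7.7333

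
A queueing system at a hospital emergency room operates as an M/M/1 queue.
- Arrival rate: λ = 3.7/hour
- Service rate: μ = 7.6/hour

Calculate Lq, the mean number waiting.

ρ = λ/μ = 3.7/7.6 = 0.4868
For M/M/1: Lq = λ²/(μ(μ-λ))
Lq = 13.69/(7.6 × 3.90)
Lq = 0.4619 patients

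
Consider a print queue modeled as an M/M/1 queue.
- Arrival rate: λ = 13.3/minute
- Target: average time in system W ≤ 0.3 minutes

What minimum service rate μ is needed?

For M/M/1: W = 1/(μ-λ)
Need W ≤ 0.3, so 1/(μ-λ) ≤ 0.3
μ - λ ≥ 1/0.3 = 3.3333
μ ≥ 13.3 + 3.3333 = 16.6333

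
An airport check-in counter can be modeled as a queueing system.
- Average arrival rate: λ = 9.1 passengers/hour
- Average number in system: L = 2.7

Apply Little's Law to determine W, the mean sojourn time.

Little's Law: L = λW, so W = L/λ
W = 2.7/9.1 = 0.2967 hours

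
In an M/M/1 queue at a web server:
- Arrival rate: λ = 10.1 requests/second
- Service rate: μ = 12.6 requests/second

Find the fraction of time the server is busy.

Server utilization: ρ = λ/μ
ρ = 10.1/12.6 = 0.8016
The server is busy 80.16% of the time.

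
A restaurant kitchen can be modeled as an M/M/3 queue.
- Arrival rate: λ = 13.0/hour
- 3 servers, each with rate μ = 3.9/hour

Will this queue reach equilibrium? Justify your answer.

Stability requires ρ = λ/(cμ) < 1
ρ = 13.0/(3 × 3.9) = 13.0/11.70 = 1.1111
Since 1.1111 ≥ 1, the system is UNSTABLE.
Need c > λ/μ = 13.0/3.9 = 3.33.
Minimum servers needed: c = 4.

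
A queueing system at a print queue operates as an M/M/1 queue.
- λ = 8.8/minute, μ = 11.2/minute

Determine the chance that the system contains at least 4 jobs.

ρ = λ/μ = 8.8/11.2 = 0.7857
P(N ≥ n) = ρⁿ
P(N ≥ 4) = 0.7857^4
P(N ≥ 4) = 0.3811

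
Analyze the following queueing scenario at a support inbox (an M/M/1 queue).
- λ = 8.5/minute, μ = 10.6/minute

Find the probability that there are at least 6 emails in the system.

ρ = λ/μ = 8.5/10.6 = 0.8019
P(N ≥ n) = ρⁿ
P(N ≥ 6) = 0.8019^6
P(N ≥ 6) = 0.2659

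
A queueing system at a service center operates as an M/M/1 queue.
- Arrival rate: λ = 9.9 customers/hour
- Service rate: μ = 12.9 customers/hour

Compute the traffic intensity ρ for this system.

Server utilization: ρ = λ/μ
ρ = 9.9/12.9 = 0.7674
The server is busy 76.74% of the time.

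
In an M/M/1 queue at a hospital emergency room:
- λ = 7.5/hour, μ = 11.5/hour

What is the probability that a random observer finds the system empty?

ρ = λ/μ = 7.5/11.5 = 0.6522
P(0) = 1 - ρ = 1 - 0.6522 = 0.3478
The server is idle 34.78% of the time.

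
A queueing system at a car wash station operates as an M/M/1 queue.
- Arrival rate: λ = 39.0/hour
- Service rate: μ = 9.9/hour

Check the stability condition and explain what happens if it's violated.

Stability requires ρ = λ/(cμ) < 1
ρ = 39.0/(1 × 9.9) = 39.0/9.90 = 3.9394
Since 3.9394 ≥ 1, the system is UNSTABLE.
Queue grows without bound. Need μ > λ = 39.0.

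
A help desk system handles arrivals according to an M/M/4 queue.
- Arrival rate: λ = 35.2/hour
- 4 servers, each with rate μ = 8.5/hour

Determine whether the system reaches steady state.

Stability requires ρ = λ/(cμ) < 1
ρ = 35.2/(4 × 8.5) = 35.2/34.00 = 1.0353
Since 1.0353 ≥ 1, the system is UNSTABLE.
Need c > λ/μ = 35.2/8.5 = 4.14.
Minimum servers needed: c = 5.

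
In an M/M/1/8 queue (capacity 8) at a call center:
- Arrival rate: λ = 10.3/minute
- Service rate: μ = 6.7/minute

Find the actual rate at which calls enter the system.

ρ = λ/μ = 10.3/6.7 = 1.5373
P₀ = (1-ρ)/(1-ρ^(K+1)) = (1-1.5373)/(1-1.5373^9) = -0.5373/-46.9543 = 0.01144
P_K = P₀×ρ^K = 0.011443 × 1.5373^8 = 0.011443 × 31.1939 = 0.3570
λ_eff = λ(1-P_K) = 10.3 × (1 - 0.35696) = 10.3 × 0.64304 = 6.6233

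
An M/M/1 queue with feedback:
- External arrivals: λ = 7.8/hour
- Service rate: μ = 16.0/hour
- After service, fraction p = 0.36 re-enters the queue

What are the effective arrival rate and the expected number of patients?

Effective arrival rate: λ_eff = λ/(1-p) = 7.8/(1-0.36) = 7.8/0.64 = 12.1875
ρ = λ_eff/μ = 12.1875/16.0 = 0.76172
L = ρ/(1-ρ) = 0.76172/(1-0.76172) = 3.1967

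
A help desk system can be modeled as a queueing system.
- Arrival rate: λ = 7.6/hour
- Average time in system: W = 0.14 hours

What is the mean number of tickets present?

Little's Law: L = λW
L = 7.6 × 0.14 = 1.0640 tickets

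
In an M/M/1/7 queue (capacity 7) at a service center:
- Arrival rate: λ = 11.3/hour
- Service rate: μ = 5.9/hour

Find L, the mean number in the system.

ρ = λ/μ = 11.3/5.9 = 1.91525
P₀ = (1-ρ)/(1-ρ^(K+1)) = (1-1.91525)/(1-1.91525^8) = -0.9152/-180.0522 = 0.005083
P_K = P₀×ρ^K = 0.005083 × 1.91525^7 = 0.005083 × 94.5319 = 0.4805
L = ρ[1 - (K+1)ρ^K + Kρ^(K+1)] / [(1-ρ)(1-ρ^(K+1))]
L = 1.91525 × (1 - 8×94.5319 + 7×181.0522) / ((1 - 1.91525) × (1 - 181.0522)) = 5.9518 customers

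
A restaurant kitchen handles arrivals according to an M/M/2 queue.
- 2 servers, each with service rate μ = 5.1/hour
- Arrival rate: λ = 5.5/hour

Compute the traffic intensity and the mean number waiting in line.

Traffic intensity: ρ = λ/(cμ) = 5.5/(2×5.1) = 0.5392
Since ρ = 0.5392 < 1, system is stable.
Offered load a = λ/μ = cρ = 5.5/5.1 = 1.0784
P₀ = [ Σₙ₌₀^1 aⁿ/n! + a^2/(2!(1-ρ)) ]⁻¹
Σ = a^0/0! + a^1/1! = 1.0000 + 1.0784 = 2.0784
a^2/(2!(1-ρ)) = 1.1630/(2 × 0.46078) = 1.2620
P₀ = 1/(2.0784 + 1.2620) = 0.2994
Lq = P₀·a^2·ρ / (2!(1-ρ)²) = 0.29936 × 1.1630 × 0.53922 / (2 × 0.21232) = 0.4421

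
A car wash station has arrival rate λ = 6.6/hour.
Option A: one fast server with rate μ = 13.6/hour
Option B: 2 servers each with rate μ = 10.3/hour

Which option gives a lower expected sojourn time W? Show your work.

Option A: single server μ = 13.6 (M/M/1)
  ρ_A = 6.6/13.6 = 0.4853
  W_A = 1/(μ-λ) = 1/(13.6-6.6) = 1/7.00 = 0.1429

Option B: 2 servers μ = 10.3 (M/M/2)
  ρ_B = λ/(cμ) = 6.6/(2×10.3) = 0.3204
  Offered load a = λ/μ = cρ = 6.6/10.3 = 0.6408
  P₀ = [ Σₙ₌₀^1 aⁿ/n! + a^2/(2!(1-ρ)) ]⁻¹
  Σ = a^0/0! + a^1/1! = 1.0000 + 0.6408 = 1.6408
  a^2/(2!(1-ρ)) = 0.4106/(2 × 0.6796) = 0.3021
  P₀ = 1/(1.6408 + 0.3021) = 0.5147
  Lq = P₀·a^2·ρ / (2!(1-ρ)²) = 0.5147 × 0.4106 × 0.3204 / (2 × 0.4619) = 0.07330
  Wq_B = Lq/λ = 0.07330/6.6 = 0.01111
  W_B = Wq_B + 1/μ = 0.01111 + 0.09709 = 0.1082

Since W_B = 0.1082 < W_A = 0.1429, Option B (multiple servers) has the shorter time in system.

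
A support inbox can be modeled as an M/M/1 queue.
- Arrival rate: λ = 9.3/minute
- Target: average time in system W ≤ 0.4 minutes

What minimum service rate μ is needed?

For M/M/1: W = 1/(μ-λ)
Need W ≤ 0.4, so 1/(μ-λ) ≤ 0.4
μ - λ ≥ 1/0.4 = 2.5000
μ ≥ 9.3 + 2.5000 = 11.8000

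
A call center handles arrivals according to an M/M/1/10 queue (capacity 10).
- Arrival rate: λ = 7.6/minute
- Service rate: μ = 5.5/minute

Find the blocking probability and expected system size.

ρ = λ/μ = 7.6/5.5 = 1.38182
P₀ = (1-ρ)/(1-ρ^(K+1)) = (1-1.38182)/(1-1.38182^11) = -0.3818/-34.0725 = 0.01121
P_K = P₀×ρ^K = 0.011206 × 1.38182^10 = 0.011206 × 25.3814 = 0.2844
Blocking probability P_10 = 0.2844 (28.44%)
L = ρ[1 - (K+1)ρ^K + Kρ^(K+1)] / [(1-ρ)(1-ρ^(K+1))]
L = 1.38182 × (1 - 11×25.3814 + 10×35.0725) / ((1 - 1.38182) × (1 - 35.0725)) = 7.7038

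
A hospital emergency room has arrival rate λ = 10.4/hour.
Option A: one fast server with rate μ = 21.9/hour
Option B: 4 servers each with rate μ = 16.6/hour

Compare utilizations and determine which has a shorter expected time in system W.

Option A: single server μ = 21.9 (M/M/1)
  ρ_A = 10.4/21.9 = 0.4749
  W_A = 1/(μ-λ) = 1/(21.9-10.4) = 1/11.50 = 0.08696

Option B: 4 servers μ = 16.6 (M/M/4)
  ρ_B = λ/(cμ) = 10.4/(4×16.6) = 0.1566
  Offered load a = λ/μ = cρ = 10.4/16.6 = 0.6265
  P₀ = [ Σₙ₌₀^3 aⁿ/n! + a^4/(4!(1-ρ)) ]⁻¹
  Σ = a^0/0! + a^1/1! + a^2/2! + a^3/3! = 1.0000 + 0.62651 + 0.19625 + 0.040985 = 1.8637
  a^4/(4!(1-ρ)) = 0.15406/(24 × 0.84337) = 0.007611
  P₀ = 1/(1.8637 + 0.007611) = 0.5344
  Lq = P₀·a^4·ρ / (4!(1-ρ)²) = 0.5344 × 0.1541 × 0.1566 / (24 × 0.7113) = 0.0007554
  Wq_B = Lq/λ = 0.0007554/10.4 = 0.00007263
  W_B = Wq_B + 1/μ = 0.00007263 + 0.06024 = 0.06031

Since W_B = 0.06031 < W_A = 0.08696, Option B (multiple servers) has the shorter time in system.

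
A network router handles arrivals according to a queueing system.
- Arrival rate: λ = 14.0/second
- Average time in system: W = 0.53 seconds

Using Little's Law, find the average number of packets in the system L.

Little's Law: L = λW
L = 14.0 × 0.53 = 7.4200 packets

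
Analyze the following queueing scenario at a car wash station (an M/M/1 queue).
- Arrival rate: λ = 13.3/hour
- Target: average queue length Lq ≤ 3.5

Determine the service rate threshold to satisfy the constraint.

For M/M/1: Lq = λ²/(μ(μ-λ))
Need Lq ≤ 3.5, i.e. μ(μ-λ) ≥ λ²/3.5
μ² - 13.3μ - 176.89/3.5 ≥ 0  →  μ² - 13.3μ - 50.5400 ≥ 0
Quadratic formula (positive root): μ = [λ + √(λ² + 4×50.5400)]/2
Discriminant: 176.89 + 4×50.5400 = 379.0500, √379.0500 = 19.4692
μ ≥ (13.3 + 19.4692)/2 = 16.3846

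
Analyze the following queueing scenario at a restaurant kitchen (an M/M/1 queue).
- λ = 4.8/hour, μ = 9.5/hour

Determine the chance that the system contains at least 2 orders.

ρ = λ/μ = 4.8/9.5 = 0.5053
P(N ≥ n) = ρⁿ
P(N ≥ 2) = 0.5053^2
P(N ≥ 2) = 0.2553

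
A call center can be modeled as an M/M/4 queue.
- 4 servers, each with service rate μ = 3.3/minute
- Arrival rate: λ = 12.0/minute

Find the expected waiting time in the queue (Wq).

Traffic intensity: ρ = λ/(cμ) = 12.0/(4×3.3) = 0.9091
Since ρ = 0.9091 < 1, system is stable.
Offered load a = λ/μ = cρ = 12.0/3.3 = 3.6364
P₀ = [ Σₙ₌₀^3 aⁿ/n! + a^4/(4!(1-ρ)) ]⁻¹
Σ = a^0/0! + a^1/1! + a^2/2! + a^3/3! = 1.0000 + 3.6364 + 6.6116 + 8.0140 = 19.2620
a^4/(4!(1-ρ)) = 174.8514/(24 × 0.0909091) = 80.1402
P₀ = 1/(19.2620 + 80.1402) = 0.01006
Lq = P₀·a^4·ρ / (4!(1-ρ)²) = 0.0100601 × 174.8514 × 0.909091 / (24 × 0.00826446) = 8.0622
Wq = Lq/λ = 8.0622/12.0 = 0.6719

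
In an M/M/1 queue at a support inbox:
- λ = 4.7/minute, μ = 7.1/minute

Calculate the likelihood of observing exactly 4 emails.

ρ = λ/μ = 4.7/7.1 = 0.66197
P(n) = (1-ρ)ρⁿ
P(4) = (1-0.66197) × 0.66197^4
P(4) = 0.33803 × 0.19202
P(4) = 0.06491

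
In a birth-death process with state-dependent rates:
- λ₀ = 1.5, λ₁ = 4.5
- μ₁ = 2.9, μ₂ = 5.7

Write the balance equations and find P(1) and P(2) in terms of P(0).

Balance equations:
State 0: λ₀P₀ = μ₁P₁ → P₁ = (λ₀/μ₁)P₀ = (1.5/2.9)P₀ = 0.5172P₀
State 1: P₂ = (λ₀λ₁)/(μ₁μ₂)P₀ = (1.5×4.5)/(2.9×5.7)P₀ = 0.4083P₀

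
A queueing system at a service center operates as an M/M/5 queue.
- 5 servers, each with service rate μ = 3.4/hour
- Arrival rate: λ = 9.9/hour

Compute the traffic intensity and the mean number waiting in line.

Traffic intensity: ρ = λ/(cμ) = 9.9/(5×3.4) = 0.5824
Since ρ = 0.5824 < 1, system is stable.
Offered load a = λ/μ = cρ = 9.9/3.4 = 2.9118
P₀ = [ Σₙ₌₀^4 aⁿ/n! + a^5/(5!(1-ρ)) ]⁻¹
Σ = a^0/0! + a^1/1! + a^2/2! + a^3/3! + a^4/4! = 1.0000 + 2.9118 + 4.2392 + 4.1145 + 2.9951 = 15.2606
a^5/(5!(1-ρ)) = 209.3059/(120 × 0.41765) = 4.1763
P₀ = 1/(15.2606 + 4.1763) = 0.05145
Lq = P₀·a^5·ρ / (5!(1-ρ)²) = 0.051449 × 209.3059 × 0.58235 / (120 × 0.17443) = 0.2996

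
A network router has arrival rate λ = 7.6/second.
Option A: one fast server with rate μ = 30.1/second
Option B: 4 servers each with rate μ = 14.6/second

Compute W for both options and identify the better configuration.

Option A: single server μ = 30.1 (M/M/1)
  ρ_A = 7.6/30.1 = 0.2525
  W_A = 1/(μ-λ) = 1/(30.1-7.6) = 1/22.50 = 0.04444

Option B: 4 servers μ = 14.6 (M/M/4)
  ρ_B = λ/(cμ) = 7.6/(4×14.6) = 0.1301
  Offered load a = λ/μ = cρ = 7.6/14.6 = 0.5205
  P₀ = [ Σₙ₌₀^3 aⁿ/n! + a^4/(4!(1-ρ)) ]⁻¹
  Σ = a^0/0! + a^1/1! + a^2/2! + a^3/3! = 1.0000 + 0.5205 + 0.1355 + 0.02351 = 1.6795
  a^4/(4!(1-ρ)) = 0.07342/(24 × 0.8699) = 0.003517
  P₀ = 1/(1.6795 + 0.003517) = 0.5942
  Lq = P₀·a^4·ρ / (4!(1-ρ)²) = 0.59416 × 0.073425 × 0.13014 / (24 × 0.75666) = 0.0003126
  Wq_B = Lq/λ = 0.00031263/7.6 = 0.00004114
  W_B = Wq_B + 1/μ = 0.00004114 + 0.06849 = 0.06853

Since W_A = 0.04444 < W_B = 0.06853, Option A (single fast server) has the shorter time in system.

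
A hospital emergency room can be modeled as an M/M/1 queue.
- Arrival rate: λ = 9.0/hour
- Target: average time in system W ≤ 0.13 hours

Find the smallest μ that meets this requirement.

For M/M/1: W = 1/(μ-λ)
Need W ≤ 0.13, so 1/(μ-λ) ≤ 0.13
μ - λ ≥ 1/0.13 = 7.6923
μ ≥ 9.0 + 7.6923 = 16.6923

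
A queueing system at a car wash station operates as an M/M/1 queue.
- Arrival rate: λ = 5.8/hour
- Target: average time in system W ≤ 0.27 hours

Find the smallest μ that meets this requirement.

For M/M/1: W = 1/(μ-λ)
Need W ≤ 0.27, so 1/(μ-λ) ≤ 0.27
μ - λ ≥ 1/0.27 = 3.7037
μ ≥ 5.8 + 3.7037 = 9.5037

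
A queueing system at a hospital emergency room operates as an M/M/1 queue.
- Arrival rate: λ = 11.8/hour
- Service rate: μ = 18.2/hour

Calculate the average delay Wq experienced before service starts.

First, compute utilization: ρ = λ/μ = 11.8/18.2 = 0.6484
For M/M/1: Wq = λ/(μ(μ-λ))
Wq = 11.8/(18.2 × (18.2-11.8))
Wq = 11.8/(18.2 × 6.40)
Wq = 0.1013 hours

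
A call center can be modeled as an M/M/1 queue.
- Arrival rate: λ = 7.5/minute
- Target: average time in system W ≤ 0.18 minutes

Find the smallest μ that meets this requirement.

For M/M/1: W = 1/(μ-λ)
Need W ≤ 0.18, so 1/(μ-λ) ≤ 0.18
μ - λ ≥ 1/0.18 = 5.5556
μ ≥ 7.5 + 5.5556 = 13.0556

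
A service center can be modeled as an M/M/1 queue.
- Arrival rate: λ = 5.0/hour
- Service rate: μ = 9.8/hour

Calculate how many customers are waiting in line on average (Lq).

ρ = λ/μ = 5.0/9.8 = 0.5102
For M/M/1: Lq = λ²/(μ(μ-λ))
Lq = 25.00/(9.8 × 4.80)
Lq = 0.5315 customers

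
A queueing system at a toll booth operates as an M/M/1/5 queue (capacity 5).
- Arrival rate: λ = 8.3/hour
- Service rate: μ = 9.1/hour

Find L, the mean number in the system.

ρ = λ/μ = 8.3/9.1 = 0.9121
P₀ = (1-ρ)/(1-ρ^(K+1)) = (1-0.9121)/(1-0.9121^6) = 0.08790/0.4242 = 0.2072
P_K = P₀×ρ^K = 0.2072 × 0.9121^5 = 0.2072 × 0.6313 = 0.1308
L = ρ[1 - (K+1)ρ^K + Kρ^(K+1)] / [(1-ρ)(1-ρ^(K+1))]
L = 0.9121 × (1 - 6×0.6312658 + 5×0.5757776) / ((1 - 0.9121) × (1 - 0.5757776)) = 2.2330 vehicles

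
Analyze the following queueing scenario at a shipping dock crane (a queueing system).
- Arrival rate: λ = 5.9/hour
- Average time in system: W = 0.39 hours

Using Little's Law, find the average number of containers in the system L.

Little's Law: L = λW
L = 5.9 × 0.39 = 2.3010 containers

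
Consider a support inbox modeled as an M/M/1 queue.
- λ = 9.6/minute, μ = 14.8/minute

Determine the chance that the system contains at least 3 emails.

ρ = λ/μ = 9.6/14.8 = 0.6486
P(N ≥ n) = ρⁿ
P(N ≥ 3) = 0.6486^3
P(N ≥ 3) = 0.2729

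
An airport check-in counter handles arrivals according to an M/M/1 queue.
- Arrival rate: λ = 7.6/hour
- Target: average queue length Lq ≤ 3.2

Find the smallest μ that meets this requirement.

For M/M/1: Lq = λ²/(μ(μ-λ))
Need Lq ≤ 3.2, i.e. μ(μ-λ) ≥ λ²/3.2
μ² - 7.6μ - 57.76/3.2 ≥ 0  →  μ² - 7.6μ - 18.0500 ≥ 0
Quadratic formula (positive root): μ = [λ + √(λ² + 4×18.0500)]/2
Discriminant: 57.76 + 4×18.0500 = 129.9600, √129.9600 = 11.4000
μ ≥ (7.6 + 11.4000)/2 = 9.5000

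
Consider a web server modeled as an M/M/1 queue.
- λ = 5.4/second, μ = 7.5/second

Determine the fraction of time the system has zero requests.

ρ = λ/μ = 5.4/7.5 = 0.7200
P(0) = 1 - ρ = 1 - 0.7200 = 0.2800
The server is idle 28.00% of the time.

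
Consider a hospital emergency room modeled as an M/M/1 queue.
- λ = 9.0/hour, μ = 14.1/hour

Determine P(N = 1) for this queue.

ρ = λ/μ = 9.0/14.1 = 0.6383
P(n) = (1-ρ)ρⁿ
P(1) = (1-0.6383) × 0.6383^1
P(1) = 0.3617 × 0.6383
P(1) = 0.2309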